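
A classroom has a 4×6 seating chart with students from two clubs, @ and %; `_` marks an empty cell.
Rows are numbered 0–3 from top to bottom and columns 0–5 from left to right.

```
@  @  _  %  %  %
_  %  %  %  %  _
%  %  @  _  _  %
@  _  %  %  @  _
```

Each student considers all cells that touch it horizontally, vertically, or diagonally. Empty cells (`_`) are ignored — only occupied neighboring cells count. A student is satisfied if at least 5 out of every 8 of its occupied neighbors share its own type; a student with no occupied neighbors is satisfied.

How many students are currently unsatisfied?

8

(0,0)@ 1/2 unhappy
(0,1)@ 1/3 unhappy
(0,3)% 4/4 ok
(0,4)% 4/4 ok
(0,5)% 2/2 ok
(1,1)% 3/6 unhappy
(1,2)% 4/6 ok
(1,3)% 4/5 ok
(1,4)% 5/5 ok
(2,0)% 2/3 ok
(2,1)% 4/6 ok
(2,2)@ 0/6 unhappy
(2,5)% 1/2 unhappy
(3,0)@ 0/2 unhappy
(3,2)% 2/3 ok
(3,3)% 1/3 unhappy
(3,4)@ 0/2 unhappy
Unsatisfied: (0,0), (0,1), (1,1), (2,2), (2,5), (3,0), (3,3), (3,4) — 8 in total.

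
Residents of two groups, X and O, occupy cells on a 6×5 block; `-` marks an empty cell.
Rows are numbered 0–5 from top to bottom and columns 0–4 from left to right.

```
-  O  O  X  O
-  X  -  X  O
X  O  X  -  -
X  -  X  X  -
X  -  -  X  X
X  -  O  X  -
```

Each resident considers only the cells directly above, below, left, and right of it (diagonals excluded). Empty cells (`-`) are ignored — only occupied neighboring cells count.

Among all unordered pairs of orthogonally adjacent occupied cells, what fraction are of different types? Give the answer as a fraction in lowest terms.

Scan each occupied cell's neighbors to the right and below so each pair is counted once.
Row 0: O(0,1)–O(0,2)= O(0,1)–X(1,1)≠ O(0,2)–X(0,3)≠ X(0,3)–O(0,4)≠ X(0,3)–X(1,3)= O(0,4)–O(1,4)=  → 3/6 unlike.
Row 1: X(1,1)–O(2,1)≠ X(1,3)–O(1,4)≠  → 2/2 unlike.
Row 2: X(2,0)–O(2,1)≠ X(2,0)–X(3,0)= O(2,1)–X(2,2)≠ X(2,2)–X(3,2)=  → 2/4 unlike.
Row 3: X(3,0)–X(4,0)= X(3,2)–X(3,3)= X(3,3)–X(4,3)=  → 0/3 unlike.
Row 4: X(4,0)–X(5,0)= X(4,3)–X(4,4)= X(4,3)–X(5,3)=  → 0/3 unlike.
Row 5: O(5,2)–X(5,3)≠  → 1/1 unlike.
Total adjacent occupied pairs: 19; unlike-type pairs: 8.
8/19 is already in lowest terms.

8/19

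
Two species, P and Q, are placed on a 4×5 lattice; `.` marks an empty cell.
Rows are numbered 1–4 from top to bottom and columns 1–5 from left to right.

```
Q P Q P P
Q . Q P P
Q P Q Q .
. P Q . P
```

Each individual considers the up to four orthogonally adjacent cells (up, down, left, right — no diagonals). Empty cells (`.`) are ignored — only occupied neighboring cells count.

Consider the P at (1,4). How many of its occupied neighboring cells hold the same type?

Occupied neighbors of (1,4): (2,4)=P, (1,3)=Q, (1,5)=P.
Same type (P): 2 of 3.

2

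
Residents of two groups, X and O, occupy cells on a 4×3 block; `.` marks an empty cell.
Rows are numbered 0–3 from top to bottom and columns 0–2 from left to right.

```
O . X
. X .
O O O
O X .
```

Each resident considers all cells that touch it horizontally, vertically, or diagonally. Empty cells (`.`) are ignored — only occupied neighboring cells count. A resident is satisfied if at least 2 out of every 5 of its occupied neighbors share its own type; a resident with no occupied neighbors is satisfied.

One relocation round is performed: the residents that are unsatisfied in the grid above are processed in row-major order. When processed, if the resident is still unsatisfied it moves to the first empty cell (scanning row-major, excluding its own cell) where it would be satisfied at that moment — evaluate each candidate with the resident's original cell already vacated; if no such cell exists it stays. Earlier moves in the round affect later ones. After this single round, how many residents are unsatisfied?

0

Initially unsatisfied (in order): (0,0), (1,1), (2,2), (3,1).
  (0,0) → (1,0).
  (1,1) → (0,1).
  (2,2): now satisfied by earlier moves; stays.
  (3,1) → (0,0).
Resulting grid:
X X X
O . .
O O O
O . .
All satisfied now.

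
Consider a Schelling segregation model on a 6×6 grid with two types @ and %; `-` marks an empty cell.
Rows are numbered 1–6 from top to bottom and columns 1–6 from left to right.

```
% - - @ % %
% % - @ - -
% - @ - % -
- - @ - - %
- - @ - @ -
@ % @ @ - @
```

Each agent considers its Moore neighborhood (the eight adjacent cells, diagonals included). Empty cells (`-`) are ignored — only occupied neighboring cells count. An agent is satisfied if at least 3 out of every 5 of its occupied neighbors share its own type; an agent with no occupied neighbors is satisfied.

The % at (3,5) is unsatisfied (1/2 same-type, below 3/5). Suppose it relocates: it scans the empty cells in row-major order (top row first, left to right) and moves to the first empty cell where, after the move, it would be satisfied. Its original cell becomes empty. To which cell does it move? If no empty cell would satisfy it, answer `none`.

Vacating (3,5). Empty cells in order:
  (1,2): 3/3 same-type → satisfied — stop here.

(1,2)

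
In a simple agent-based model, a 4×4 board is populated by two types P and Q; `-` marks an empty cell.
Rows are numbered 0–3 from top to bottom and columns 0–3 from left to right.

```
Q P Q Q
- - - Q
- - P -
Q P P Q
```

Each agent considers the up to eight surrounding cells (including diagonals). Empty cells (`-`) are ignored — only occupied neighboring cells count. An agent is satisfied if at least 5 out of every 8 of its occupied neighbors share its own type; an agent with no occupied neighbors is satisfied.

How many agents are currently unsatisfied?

5

Row 0: (0,0)Q 0/1 ✗ · (0,1)P 0/2 ✗ · (0,2)Q 2/3 ✓ · (0,3)Q 2/2 ✓
Row 1: (1,3)Q 2/3 ✓
Row 2: (2,2)P 2/4 ✗
Row 3: (3,0)Q 0/1 ✗ · (3,1)P 2/3 ✓ · (3,2)P 2/3 ✓ · (3,3)Q 0/2 ✗
Unsatisfied: (0,0), (0,1), (2,2), (3,0), (3,3) — 5 in total.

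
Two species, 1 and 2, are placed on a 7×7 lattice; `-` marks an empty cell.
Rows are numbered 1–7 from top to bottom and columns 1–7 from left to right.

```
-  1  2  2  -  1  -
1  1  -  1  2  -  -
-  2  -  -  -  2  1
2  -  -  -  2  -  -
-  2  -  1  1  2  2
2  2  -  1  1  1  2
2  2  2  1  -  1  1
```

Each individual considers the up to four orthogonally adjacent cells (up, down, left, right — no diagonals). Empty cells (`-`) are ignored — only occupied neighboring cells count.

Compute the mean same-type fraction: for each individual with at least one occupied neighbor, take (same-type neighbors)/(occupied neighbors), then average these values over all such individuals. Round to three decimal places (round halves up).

(1,2)1 1/2
(1,3)2 1/2
(1,4)2 1/2
(1,6)1 — no occupied neighbors
(2,1)1 1/1
(2,2)1 2/3
(2,4)1 0/2
(2,5)2 0/1
(3,2)2 0/1
(3,6)2 0/1
(3,7)1 0/1
(4,1)2 — no occupied neighbors
(4,5)2 0/1
(5,2)2 1/1
(5,4)1 2/2
(5,5)1 2/4
(5,6)2 1/3
(5,7)2 2/2
(6,1)2 2/2
(6,2)2 3/3
(6,4)1 3/3
(6,5)1 3/3
(6,6)1 2/4
(6,7)2 1/3
(7,1)2 2/2
(7,2)2 3/3
(7,3)2 1/2
(7,4)1 1/2
(7,6)1 2/2
(7,7)1 1/2
Sum over 28 individuals: 1/2 + 1/2 + 1/2 + 1/1 + 2/3 + 0/2 + 0/1 + 0/1 + 0/1 + 0/1 + 0/1 + 1/1 + 2/2 + 2/4 + 1/3 + 2/2 + 2/2 + 3/3 + 3/3 + 3/3 + 2/4 + 1/3 + 2/2 + 3/3 + 1/2 + 1/2 + 2/2 + 1/2 = 49/3; mean = 49/3 ÷ 28 = 7/12 = 0.583333… → 0.583.

0.583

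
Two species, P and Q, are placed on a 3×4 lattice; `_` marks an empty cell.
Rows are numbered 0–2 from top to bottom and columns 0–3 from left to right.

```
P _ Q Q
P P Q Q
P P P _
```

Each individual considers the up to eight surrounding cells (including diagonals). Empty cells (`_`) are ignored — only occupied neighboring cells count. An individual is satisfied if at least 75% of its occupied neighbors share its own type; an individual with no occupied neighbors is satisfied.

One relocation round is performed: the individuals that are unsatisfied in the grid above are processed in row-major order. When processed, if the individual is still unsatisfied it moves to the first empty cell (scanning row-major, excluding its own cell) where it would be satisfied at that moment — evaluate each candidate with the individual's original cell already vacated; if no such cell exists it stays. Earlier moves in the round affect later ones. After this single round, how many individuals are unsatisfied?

Initially unsatisfied (in order): (1,1), (1,2), (2,2).
  (1,1): no empty cell satisfies it; stays.
  (1,2): no empty cell satisfies it; stays.
  (2,2): no empty cell satisfies it; stays.
Resulting grid:
P _ Q Q
P P Q Q
P P P _
Unsatisfied now: (1,1), (1,2), (2,2).

3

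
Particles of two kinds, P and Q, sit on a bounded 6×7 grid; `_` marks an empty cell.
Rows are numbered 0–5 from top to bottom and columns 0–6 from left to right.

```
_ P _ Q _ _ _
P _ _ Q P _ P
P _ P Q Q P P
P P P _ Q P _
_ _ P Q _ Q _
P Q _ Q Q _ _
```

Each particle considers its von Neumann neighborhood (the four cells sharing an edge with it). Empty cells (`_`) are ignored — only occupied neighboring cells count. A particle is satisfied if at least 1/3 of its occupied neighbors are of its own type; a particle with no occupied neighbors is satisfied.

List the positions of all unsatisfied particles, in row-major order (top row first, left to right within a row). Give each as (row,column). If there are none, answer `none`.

(1,4), (4,5), (5,0), (5,1)

Row 0: (0,1)P 0/0 ok · (0,3)Q 1/1 ok
Row 1: (1,0)P 1/1 ok · (1,3)Q 2/3 ok · (1,4)P 0/2 unhappy · (1,6)P 1/1 ok
Row 2: (2,0)P 2/2 ok · (2,2)P 1/2 ok · (2,3)Q 2/3 ok · (2,4)Q 2/4 ok · (2,5)P 2/3 ok · (2,6)P 2/2 ok
Row 3: (3,0)P 2/2 ok · (3,1)P 2/2 ok · (3,2)P 3/3 ok · (3,4)Q 1/2 ok · (3,5)P 1/3 ok
Row 4: (4,2)P 1/2 ok · (4,3)Q 1/2 ok · (4,5)Q 0/1 unhappy
Row 5: (5,0)P 0/1 unhappy · (5,1)Q 0/1 unhappy · (5,3)Q 2/2 ok · (5,4)Q 1/1 ok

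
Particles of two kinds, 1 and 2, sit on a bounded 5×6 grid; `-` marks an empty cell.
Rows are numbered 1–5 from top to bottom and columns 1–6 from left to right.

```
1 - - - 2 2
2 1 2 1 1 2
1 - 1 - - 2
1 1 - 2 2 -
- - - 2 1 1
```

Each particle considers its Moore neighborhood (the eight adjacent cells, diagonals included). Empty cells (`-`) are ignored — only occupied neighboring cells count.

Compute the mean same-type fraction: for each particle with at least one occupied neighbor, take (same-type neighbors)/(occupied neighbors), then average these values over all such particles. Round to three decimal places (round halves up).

0.539

Row 1: (1,1)1 1/2 · (1,5)2 2/4 · (1,6)2 2/3
Row 2: (2,1)2 0/3 · (2,2)1 3/5 · (2,3)2 0/3 · (2,4)1 2/4 · (2,5)1 1/5 · (2,6)2 3/4
Row 3: (3,1)1 3/4 · (3,3)1 3/5 · (3,6)2 2/3
Row 4: (4,1)1 2/2 · (4,2)1 3/3 · (4,4)2 2/4 · (4,5)2 3/5
Row 5: (5,4)2 2/3 · (5,5)1 1/4 · (5,6)1 1/2
Sum over 19 particles: 1/2 + 2/4 + 2/3 + 0/3 + 3/5 + 0/3 + 2/4 + 1/5 + 3/4 + 3/4 + 3/5 + 2/3 + 2/2 + 3/3 + 2/4 + 3/5 + 2/3 + 1/4 + 1/2 = 41/4; mean = 41/4 ÷ 19 = 41/76 = 0.539473… → 0.539.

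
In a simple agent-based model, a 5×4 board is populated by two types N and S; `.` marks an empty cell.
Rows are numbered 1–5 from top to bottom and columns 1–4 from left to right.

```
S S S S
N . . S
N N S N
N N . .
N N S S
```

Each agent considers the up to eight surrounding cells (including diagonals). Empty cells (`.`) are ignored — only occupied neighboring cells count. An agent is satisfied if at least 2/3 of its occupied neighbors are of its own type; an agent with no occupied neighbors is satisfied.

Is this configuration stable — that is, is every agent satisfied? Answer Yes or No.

No

Row 1: (1,1)S 1/2 unhappy · (1,2)S 2/3 ok · (1,3)S 3/3 ok · (1,4)S 2/2 ok
Row 2: (2,1)N 2/4 unhappy · (2,4)S 3/4 ok
Row 3: (3,1)N 4/4 ok · (3,2)N 4/5 ok · (3,3)S 1/4 unhappy · (3,4)N 0/2 unhappy
Row 4: (4,1)N 5/5 ok · (4,2)N 5/7 ok
Row 5: (5,1)N 3/3 ok · (5,2)N 3/4 ok · (5,3)S 1/3 unhappy · (5,4)S 1/1 ok
For instance (1,1) has only 1/2 same-type neighbors, below 2/3.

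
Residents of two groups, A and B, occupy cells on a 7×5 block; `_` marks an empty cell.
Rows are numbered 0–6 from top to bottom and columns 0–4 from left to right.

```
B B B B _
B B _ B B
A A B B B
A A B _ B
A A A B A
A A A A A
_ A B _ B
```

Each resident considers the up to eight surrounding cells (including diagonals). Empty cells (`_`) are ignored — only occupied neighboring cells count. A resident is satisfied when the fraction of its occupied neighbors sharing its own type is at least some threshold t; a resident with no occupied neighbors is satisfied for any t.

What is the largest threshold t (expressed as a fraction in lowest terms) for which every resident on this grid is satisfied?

0/1

Row 0: (0,0)B 3/3 · (0,1)B 4/4 · (0,2)B 4/4 · (0,3)B 3/3
Row 1: (1,0)B 3/5 · (1,1)B 5/7 · (1,3)B 6/6 · (1,4)B 4/4
Row 2: (2,0)A 3/5 · (2,1)A 3/7 · (2,2)B 4/6 · (2,3)B 6/6 · (2,4)B 4/4
Row 3: (3,0)A 5/5 · (3,1)A 6/8 · (3,2)B 3/7 · (3,4)B 3/4
Row 4: (4,0)A 5/5 · (4,1)A 7/8 · (4,2)A 5/7 · (4,3)B 2/7 · (4,4)A 2/4
Row 5: (5,0)A 4/4 · (5,1)A 6/7 · (5,2)A 5/7 · (5,3)A 4/7 · (5,4)A 2/4
Row 6: (6,1)A 3/4 · (6,2)B 0/4 · (6,4)B 0/2
The smallest same-type fraction is 0/4 at (6,2), which reduces to 0/1. Any threshold above that leaves this resident unsatisfied.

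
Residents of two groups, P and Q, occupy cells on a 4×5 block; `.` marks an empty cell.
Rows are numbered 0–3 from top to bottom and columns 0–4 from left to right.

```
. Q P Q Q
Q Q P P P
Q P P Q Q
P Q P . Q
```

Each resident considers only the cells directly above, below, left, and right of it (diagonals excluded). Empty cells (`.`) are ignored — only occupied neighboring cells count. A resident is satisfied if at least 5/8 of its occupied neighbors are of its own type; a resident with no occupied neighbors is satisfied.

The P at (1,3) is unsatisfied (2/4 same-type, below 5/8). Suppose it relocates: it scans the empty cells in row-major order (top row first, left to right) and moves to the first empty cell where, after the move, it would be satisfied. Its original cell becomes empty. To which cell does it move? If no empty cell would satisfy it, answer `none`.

Vacating (1,3). Empty cells in order:
  (0,0): 0/2 same-type → still unsatisfied.
  (3,3): 1/3 same-type → still unsatisfied.

none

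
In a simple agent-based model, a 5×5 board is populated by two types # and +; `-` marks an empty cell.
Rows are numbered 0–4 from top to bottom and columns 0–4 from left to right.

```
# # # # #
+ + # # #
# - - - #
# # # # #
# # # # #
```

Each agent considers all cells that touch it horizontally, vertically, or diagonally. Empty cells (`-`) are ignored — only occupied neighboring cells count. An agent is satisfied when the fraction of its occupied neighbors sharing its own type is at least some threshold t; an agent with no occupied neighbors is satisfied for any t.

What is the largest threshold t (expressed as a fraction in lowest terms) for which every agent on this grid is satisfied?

(0,0)# 1/3
(0,1)# 3/5
(0,2)# 4/5
(0,3)# 5/5
(0,4)# 3/3
(1,0)+ 1/4
(1,1)+ 1/6
(1,2)# 4/5
(1,3)# 6/6
(1,4)# 4/4
(2,0)# 2/4
(2,4)# 4/4
(3,0)# 4/4
(3,1)# 6/6
(3,2)# 5/5
(3,3)# 6/6
(3,4)# 4/4
(4,0)# 3/3
(4,1)# 5/5
(4,2)# 5/5
(4,3)# 5/5
(4,4)# 3/3
The smallest same-type fraction is 1/6 at (1,1), which reduces to 1/6. Any threshold above that leaves this agent unsatisfied.

1/6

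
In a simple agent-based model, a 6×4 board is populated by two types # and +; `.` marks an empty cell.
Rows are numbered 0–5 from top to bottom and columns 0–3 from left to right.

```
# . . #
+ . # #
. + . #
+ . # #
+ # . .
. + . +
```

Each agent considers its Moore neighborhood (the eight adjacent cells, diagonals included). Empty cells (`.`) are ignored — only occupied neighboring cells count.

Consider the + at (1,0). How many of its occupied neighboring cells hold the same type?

Occupied neighbors of (1,0): (0,0)=#, (2,1)=+.
Same type (+): 1 of 2.

1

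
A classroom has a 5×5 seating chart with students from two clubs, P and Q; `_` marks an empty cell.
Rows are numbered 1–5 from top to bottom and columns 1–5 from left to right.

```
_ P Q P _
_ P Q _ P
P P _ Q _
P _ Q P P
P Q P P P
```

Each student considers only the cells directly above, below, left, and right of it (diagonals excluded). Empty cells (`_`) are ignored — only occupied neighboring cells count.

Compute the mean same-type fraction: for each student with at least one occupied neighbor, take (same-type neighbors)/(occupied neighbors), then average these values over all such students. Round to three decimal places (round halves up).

0.549

(1,2)P 1/2
(1,3)Q 1/3
(1,4)P 0/1
(2,2)P 2/3
(2,3)Q 1/2
(2,5)P — no occupied neighbors
(3,1)P 2/2
(3,2)P 2/2
(3,4)Q 0/1
(4,1)P 2/2
(4,3)Q 0/2
(4,4)P 2/4
(4,5)P 2/2
(5,1)P 1/2
(5,2)Q 0/2
(5,3)P 1/3
(5,4)P 3/3
(5,5)P 2/2
Sum over 17 students: 1/2 + 1/3 + 0/1 + 2/3 + 1/2 + 2/2 + 2/2 + 0/1 + 2/2 + 0/2 + 2/4 + 2/2 + 1/2 + 0/2 + 1/3 + 3/3 + 2/2 = 28/3; mean = 28/3 ÷ 17 = 28/51 = 0.549019… → 0.549.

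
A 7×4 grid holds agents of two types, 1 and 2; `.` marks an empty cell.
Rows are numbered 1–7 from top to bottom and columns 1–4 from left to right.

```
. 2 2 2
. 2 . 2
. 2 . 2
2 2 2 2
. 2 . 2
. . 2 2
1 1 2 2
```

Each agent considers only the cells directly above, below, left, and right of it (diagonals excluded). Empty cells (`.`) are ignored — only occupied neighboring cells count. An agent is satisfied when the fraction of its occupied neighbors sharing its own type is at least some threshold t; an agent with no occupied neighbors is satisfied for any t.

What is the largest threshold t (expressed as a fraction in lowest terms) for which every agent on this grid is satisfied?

1/2

Row 1: (1,2)2 2/2 · (1,3)2 2/2 · (1,4)2 2/2
Row 2: (2,2)2 2/2 · (2,4)2 2/2
Row 3: (3,2)2 2/2 · (3,4)2 2/2
Row 4: (4,1)2 1/1 · (4,2)2 4/4 · (4,3)2 2/2 · (4,4)2 3/3
Row 5: (5,2)2 1/1 · (5,4)2 2/2
Row 6: (6,3)2 2/2 · (6,4)2 3/3
Row 7: (7,1)1 1/1 · (7,2)1 1/2 · (7,3)2 2/3 · (7,4)2 2/2
The smallest same-type fraction is 1/2 at (7,2), which reduces to 1/2. Any threshold above that leaves this agent unsatisfied.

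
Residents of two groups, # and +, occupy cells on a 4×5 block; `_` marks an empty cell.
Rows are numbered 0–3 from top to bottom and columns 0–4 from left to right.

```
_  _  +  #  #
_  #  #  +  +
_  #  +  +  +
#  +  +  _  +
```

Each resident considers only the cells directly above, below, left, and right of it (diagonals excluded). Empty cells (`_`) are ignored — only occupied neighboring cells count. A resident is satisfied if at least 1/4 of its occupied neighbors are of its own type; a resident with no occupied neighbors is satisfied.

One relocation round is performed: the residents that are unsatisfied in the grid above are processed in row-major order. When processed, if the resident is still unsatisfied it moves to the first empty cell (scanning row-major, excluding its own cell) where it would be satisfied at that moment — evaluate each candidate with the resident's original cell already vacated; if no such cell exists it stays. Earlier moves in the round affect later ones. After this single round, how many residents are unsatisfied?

Initially unsatisfied (in order): (0,2), (3,0).
  (0,2) → (0,0).
  (3,0) → (0,1).
Resulting grid:
+ # _ # #
_ # # + +
_ # + + +
_ + + _ +
Unsatisfied now: (0,0).

1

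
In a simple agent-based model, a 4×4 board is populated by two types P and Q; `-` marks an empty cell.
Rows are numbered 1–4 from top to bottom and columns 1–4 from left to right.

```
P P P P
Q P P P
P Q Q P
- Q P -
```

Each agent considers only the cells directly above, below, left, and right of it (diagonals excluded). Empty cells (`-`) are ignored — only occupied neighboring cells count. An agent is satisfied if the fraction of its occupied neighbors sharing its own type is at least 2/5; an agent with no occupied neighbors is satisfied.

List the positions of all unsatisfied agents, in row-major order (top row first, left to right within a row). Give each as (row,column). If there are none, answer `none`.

Row 1: (1,1)P 1/2 ✓ · (1,2)P 3/3 ✓ · (1,3)P 3/3 ✓ · (1,4)P 2/2 ✓
Row 2: (2,1)Q 0/3 ✗ · (2,2)P 2/4 ✓ · (2,3)P 3/4 ✓ · (2,4)P 3/3 ✓
Row 3: (3,1)P 0/2 ✗ · (3,2)Q 2/4 ✓ · (3,3)Q 1/4 ✗ · (3,4)P 1/2 ✓
Row 4: (4,2)Q 1/2 ✓ · (4,3)P 0/2 ✗

(2,1), (3,1), (3,3), (4,3)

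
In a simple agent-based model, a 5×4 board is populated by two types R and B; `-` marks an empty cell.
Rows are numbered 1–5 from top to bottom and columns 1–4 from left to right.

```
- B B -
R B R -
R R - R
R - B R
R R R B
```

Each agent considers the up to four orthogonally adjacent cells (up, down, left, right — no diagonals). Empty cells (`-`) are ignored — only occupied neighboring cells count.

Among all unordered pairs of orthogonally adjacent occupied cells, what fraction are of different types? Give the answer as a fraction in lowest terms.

8/17

Scan each occupied cell's neighbors to the right and below so each pair is counted once.
Row 1: B(1,2)–B(1,3)= B(1,2)–B(2,2)= B(1,3)–R(2,3)≠  → 1/3 unlike.
Row 2: R(2,1)–B(2,2)≠ R(2,1)–R(3,1)= B(2,2)–R(2,3)≠ B(2,2)–R(3,2)≠  → 3/4 unlike.
Row 3: R(3,1)–R(3,2)= R(3,1)–R(4,1)= R(3,4)–R(4,4)=  → 0/3 unlike.
Row 4: R(4,1)–R(5,1)= B(4,3)–R(4,4)≠ B(4,3)–R(5,3)≠ R(4,4)–B(5,4)≠  → 3/4 unlike.
Row 5: R(5,1)–R(5,2)= R(5,2)–R(5,3)= R(5,3)–B(5,4)≠  → 1/3 unlike.
Total adjacent occupied pairs: 17; unlike-type pairs: 8.
8/17 is already in lowest terms.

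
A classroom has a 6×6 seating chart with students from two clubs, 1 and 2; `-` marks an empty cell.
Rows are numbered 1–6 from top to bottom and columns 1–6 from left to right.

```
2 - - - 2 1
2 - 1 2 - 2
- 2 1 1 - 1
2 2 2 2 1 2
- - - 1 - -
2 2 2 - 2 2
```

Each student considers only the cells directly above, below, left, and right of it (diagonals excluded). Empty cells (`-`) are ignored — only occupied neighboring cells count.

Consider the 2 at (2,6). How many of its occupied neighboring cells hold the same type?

0

Occupied neighbors of (2,6): (1,6)=1, (3,6)=1.
Same type (2): 0 of 2.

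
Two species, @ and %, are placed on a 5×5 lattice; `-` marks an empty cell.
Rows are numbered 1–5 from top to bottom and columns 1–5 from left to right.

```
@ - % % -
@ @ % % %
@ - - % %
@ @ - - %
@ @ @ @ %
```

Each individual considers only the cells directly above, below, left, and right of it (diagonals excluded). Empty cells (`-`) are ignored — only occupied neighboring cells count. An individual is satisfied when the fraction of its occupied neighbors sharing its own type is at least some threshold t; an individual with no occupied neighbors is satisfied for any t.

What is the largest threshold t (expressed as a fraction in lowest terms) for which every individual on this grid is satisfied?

1/2

Row 1: (1,1)@ 1/1 · (1,3)% 2/2 · (1,4)% 2/2
Row 2: (2,1)@ 3/3 · (2,2)@ 1/2 · (2,3)% 2/3 · (2,4)% 4/4 · (2,5)% 2/2
Row 3: (3,1)@ 2/2 · (3,4)% 2/2 · (3,5)% 3/3
Row 4: (4,1)@ 3/3 · (4,2)@ 2/2 · (4,5)% 2/2
Row 5: (5,1)@ 2/2 · (5,2)@ 3/3 · (5,3)@ 2/2 · (5,4)@ 1/2 · (5,5)% 1/2
The smallest same-type fraction is 1/2 at (2,2), which reduces to 1/2. Any threshold above that leaves this individual unsatisfied.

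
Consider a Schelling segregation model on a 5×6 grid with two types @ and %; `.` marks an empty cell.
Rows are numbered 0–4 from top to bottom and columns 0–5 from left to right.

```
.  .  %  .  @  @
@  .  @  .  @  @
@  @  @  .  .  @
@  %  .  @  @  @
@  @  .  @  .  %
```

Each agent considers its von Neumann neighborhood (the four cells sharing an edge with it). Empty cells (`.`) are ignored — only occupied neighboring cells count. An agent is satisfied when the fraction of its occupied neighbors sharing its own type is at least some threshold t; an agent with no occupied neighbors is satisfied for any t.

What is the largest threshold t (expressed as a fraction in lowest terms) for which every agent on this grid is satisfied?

0/1

(0,2)% 0/1
(0,4)@ 2/2
(0,5)@ 2/2
(1,0)@ 1/1
(1,2)@ 1/2
(1,4)@ 2/2
(1,5)@ 3/3
(2,0)@ 3/3
(2,1)@ 2/3
(2,2)@ 2/2
(2,5)@ 2/2
(3,0)@ 2/3
(3,1)% 0/3
(3,3)@ 2/2
(3,4)@ 2/2
(3,5)@ 2/3
(4,0)@ 2/2
(4,1)@ 1/2
(4,3)@ 1/1
(4,5)% 0/1
The smallest same-type fraction is 0/1 at (0,2), which reduces to 0/1. Any threshold above that leaves this agent unsatisfied.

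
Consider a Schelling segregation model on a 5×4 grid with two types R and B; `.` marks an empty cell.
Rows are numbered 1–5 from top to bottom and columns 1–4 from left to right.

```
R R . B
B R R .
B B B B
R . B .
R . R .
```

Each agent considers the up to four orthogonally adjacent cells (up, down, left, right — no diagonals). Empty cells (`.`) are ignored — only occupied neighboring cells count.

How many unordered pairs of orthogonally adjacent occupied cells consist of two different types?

6

Scan each occupied cell's neighbors to the right and below so each pair is counted once.
Row 1: R(1,1)–R(1,2)= R(1,1)–B(2,1)≠ R(1,2)–R(2,2)=  → 1/3 unlike.
Row 2: B(2,1)–R(2,2)≠ B(2,1)–B(3,1)= R(2,2)–R(2,3)= R(2,2)–B(3,2)≠ R(2,3)–B(3,3)≠  → 3/5 unlike.
Row 3: B(3,1)–B(3,2)= B(3,1)–R(4,1)≠ B(3,2)–B(3,3)= B(3,3)–B(3,4)= B(3,3)–B(4,3)=  → 1/5 unlike.
Row 4: R(4,1)–R(5,1)= B(4,3)–R(5,3)≠  → 1/2 unlike.
Total adjacent occupied pairs: 15; unlike-type pairs: 6.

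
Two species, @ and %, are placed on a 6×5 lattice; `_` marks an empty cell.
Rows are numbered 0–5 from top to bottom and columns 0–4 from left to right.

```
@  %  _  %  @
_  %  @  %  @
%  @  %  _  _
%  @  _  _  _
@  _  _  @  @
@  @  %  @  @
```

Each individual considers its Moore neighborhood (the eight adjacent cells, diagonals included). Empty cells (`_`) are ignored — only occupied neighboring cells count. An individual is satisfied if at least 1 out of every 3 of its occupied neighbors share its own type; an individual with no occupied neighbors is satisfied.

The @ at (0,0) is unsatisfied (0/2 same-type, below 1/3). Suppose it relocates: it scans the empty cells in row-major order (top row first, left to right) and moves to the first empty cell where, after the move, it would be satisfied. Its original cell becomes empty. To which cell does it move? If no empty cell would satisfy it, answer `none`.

(2,3)

Vacating (0,0). Empty cells in order:
  (0,2): 1/5 same-type → still unsatisfied.
  (1,0): 1/4 same-type → still unsatisfied.
  (2,3): 2/4 same-type → satisfied — stop here.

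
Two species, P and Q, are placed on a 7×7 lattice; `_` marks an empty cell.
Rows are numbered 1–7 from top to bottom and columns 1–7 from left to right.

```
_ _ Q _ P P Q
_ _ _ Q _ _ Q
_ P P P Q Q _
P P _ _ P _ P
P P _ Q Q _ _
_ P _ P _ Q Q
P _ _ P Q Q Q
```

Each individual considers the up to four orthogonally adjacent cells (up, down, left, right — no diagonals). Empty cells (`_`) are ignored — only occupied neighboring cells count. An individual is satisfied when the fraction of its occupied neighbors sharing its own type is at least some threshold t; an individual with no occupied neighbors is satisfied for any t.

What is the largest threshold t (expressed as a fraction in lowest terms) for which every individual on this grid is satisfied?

(1,3)Q — no occupied neighbors
(1,5)P 1/1
(1,6)P 1/2
(1,7)Q 1/2
(2,4)Q 0/1
(2,7)Q 1/1
(3,2)P 2/2
(3,3)P 2/2
(3,4)P 1/3
(3,5)Q 1/3
(3,6)Q 1/1
(4,1)P 2/2
(4,2)P 3/3
(4,5)P 0/2
(4,7)P — no occupied neighbors
(5,1)P 2/2
(5,2)P 3/3
(5,4)Q 1/2
(5,5)Q 1/2
(6,2)P 1/1
(6,4)P 1/2
(6,6)Q 2/2
(6,7)Q 2/2
(7,1)P — no occupied neighbors
(7,4)P 1/2
(7,5)Q 1/2
(7,6)Q 3/3
(7,7)Q 2/2
The smallest same-type fraction is 0/1 at (2,4), which reduces to 0/1. Any threshold above that leaves this individual unsatisfied.

0/1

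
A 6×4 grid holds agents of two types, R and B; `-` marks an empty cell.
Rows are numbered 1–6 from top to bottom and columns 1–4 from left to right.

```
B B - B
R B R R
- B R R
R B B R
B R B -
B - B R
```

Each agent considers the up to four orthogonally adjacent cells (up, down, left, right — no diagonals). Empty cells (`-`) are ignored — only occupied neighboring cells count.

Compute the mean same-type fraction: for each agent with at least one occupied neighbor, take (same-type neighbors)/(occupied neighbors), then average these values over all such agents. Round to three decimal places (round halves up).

Row 1: (1,1)B 1/2 · (1,2)B 2/2 · (1,4)B 0/1
Row 2: (2,1)R 0/2 · (2,2)B 2/4 · (2,3)R 2/3 · (2,4)R 2/3
Row 3: (3,2)B 2/3 · (3,3)R 2/4 · (3,4)R 3/3
Row 4: (4,1)R 0/2 · (4,2)B 2/4 · (4,3)B 2/4 · (4,4)R 1/2
Row 5: (5,1)B 1/3 · (5,2)R 0/3 · (5,3)B 2/3
Row 6: (6,1)B 1/1 · (6,3)B 1/2 · (6,4)R 0/1
Sum over 20 agents: 1/2 + 2/2 + 0/1 + 0/2 + 2/4 + 2/3 + 2/3 + 2/3 + 2/4 + 3/3 + 0/2 + 2/4 + 2/4 + 1/2 + 1/3 + 0/3 + 2/3 + 1/1 + 1/2 + 0/1 = 19/2; mean = 19/2 ÷ 20 = 19/40 = 0.475 → 0.475.

0.475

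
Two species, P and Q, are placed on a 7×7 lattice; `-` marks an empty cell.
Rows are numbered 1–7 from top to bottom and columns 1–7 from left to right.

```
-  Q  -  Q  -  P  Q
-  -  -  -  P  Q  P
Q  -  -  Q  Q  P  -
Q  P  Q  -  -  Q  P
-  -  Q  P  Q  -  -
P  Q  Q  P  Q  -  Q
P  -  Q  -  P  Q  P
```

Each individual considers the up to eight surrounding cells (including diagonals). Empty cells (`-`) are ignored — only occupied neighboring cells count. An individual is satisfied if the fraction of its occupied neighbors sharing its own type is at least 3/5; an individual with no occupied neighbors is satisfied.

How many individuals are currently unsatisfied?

(1,2)Q 0/0 satisfied
(1,4)Q 0/1 not
(1,6)P 2/4 not
(1,7)Q 1/3 not
(2,5)P 2/6 not
(2,6)Q 2/6 not
(2,7)P 2/4 not
(3,1)Q 1/2 not
(3,4)Q 2/3 satisfied
(3,5)Q 3/5 satisfied
(3,6)P 3/6 not
(4,1)Q 1/2 not
(4,2)P 0/4 not
(4,3)Q 2/4 not
(4,6)Q 2/4 not
(4,7)P 1/2 not
(5,3)Q 3/6 not
(5,4)P 1/6 not
(5,5)Q 2/4 not
(6,1)P 1/2 not
(6,2)Q 3/5 satisfied
(6,3)Q 3/5 satisfied
(6,4)P 2/7 not
(6,5)Q 2/5 not
(6,7)Q 1/2 not
(7,1)P 1/2 not
(7,3)Q 2/3 satisfied
(7,5)P 1/3 not
(7,6)Q 2/4 not
(7,7)P 0/2 not
Unsatisfied: (1,4), (1,6), (1,7), (2,5), (2,6), (2,7), (3,1), (3,6), (4,1), (4,2), (4,3), (4,6), (4,7), (5,3), (5,4), (5,5), (6,1), (6,4), (6,5), (6,7), (7,1), (7,5), (7,6), (7,7) — 24 in total.

24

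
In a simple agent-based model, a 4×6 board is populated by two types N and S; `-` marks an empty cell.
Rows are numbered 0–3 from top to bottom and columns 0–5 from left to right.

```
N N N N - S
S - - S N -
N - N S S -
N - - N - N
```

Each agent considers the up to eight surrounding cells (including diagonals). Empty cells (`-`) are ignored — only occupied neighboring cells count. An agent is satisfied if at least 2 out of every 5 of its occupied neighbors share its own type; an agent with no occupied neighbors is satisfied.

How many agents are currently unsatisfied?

7

Row 0: (0,0)N 1/2 ✓ · (0,1)N 2/3 ✓ · (0,2)N 2/3 ✓ · (0,3)N 2/3 ✓ · (0,5)S 0/1 ✗
Row 1: (1,0)S 0/3 ✗ · (1,3)S 2/6 ✗ · (1,4)N 1/5 ✗
Row 2: (2,0)N 1/2 ✓ · (2,2)N 1/3 ✗ · (2,3)S 2/5 ✓ · (2,4)S 2/5 ✓
Row 3: (3,0)N 1/1 ✓ · (3,3)N 1/3 ✗ · (3,5)N 0/1 ✗
Unsatisfied: (0,5), (1,0), (1,3), (1,4), (2,2), (3,3), (3,5) — 7 in total.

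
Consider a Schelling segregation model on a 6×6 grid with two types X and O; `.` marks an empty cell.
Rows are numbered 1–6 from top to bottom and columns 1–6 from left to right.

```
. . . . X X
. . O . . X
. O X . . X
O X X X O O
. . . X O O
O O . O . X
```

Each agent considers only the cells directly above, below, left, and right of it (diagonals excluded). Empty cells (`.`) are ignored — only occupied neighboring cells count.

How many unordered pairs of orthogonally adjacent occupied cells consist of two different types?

Scan each occupied cell's neighbors to the right and below so each pair is counted once.
Row 1: X(1,5)–X(1,6)= X(1,6)–X(2,6)=  → 0/2 unlike.
Row 2: O(2,3)–X(3,3)≠ X(2,6)–X(3,6)=  → 1/2 unlike.
Row 3: O(3,2)–X(3,3)≠ O(3,2)–X(4,2)≠ X(3,3)–X(4,3)= X(3,6)–O(4,6)≠  → 3/4 unlike.
Row 4: O(4,1)–X(4,2)≠ X(4,2)–X(4,3)= X(4,3)–X(4,4)= X(4,4)–O(4,5)≠ X(4,4)–X(5,4)= O(4,5)–O(4,6)= O(4,5)–O(5,5)= O(4,6)–O(5,6)=  → 2/8 unlike.
Row 5: X(5,4)–O(5,5)≠ X(5,4)–O(6,4)≠ O(5,5)–O(5,6)= O(5,6)–X(6,6)≠  → 3/4 unlike.
Row 6: O(6,1)–O(6,2)=  → 0/1 unlike.
Total adjacent occupied pairs: 21; unlike-type pairs: 9.

9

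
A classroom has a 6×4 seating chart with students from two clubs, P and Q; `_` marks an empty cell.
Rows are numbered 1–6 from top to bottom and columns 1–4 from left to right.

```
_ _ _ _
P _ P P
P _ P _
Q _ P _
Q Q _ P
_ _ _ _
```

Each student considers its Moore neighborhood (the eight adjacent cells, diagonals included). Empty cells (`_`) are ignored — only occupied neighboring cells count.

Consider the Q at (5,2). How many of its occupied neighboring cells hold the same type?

2

Occupied neighbors of (5,2): (4,1)=Q, (4,3)=P, (5,1)=Q.
Same type (Q): 2 of 3.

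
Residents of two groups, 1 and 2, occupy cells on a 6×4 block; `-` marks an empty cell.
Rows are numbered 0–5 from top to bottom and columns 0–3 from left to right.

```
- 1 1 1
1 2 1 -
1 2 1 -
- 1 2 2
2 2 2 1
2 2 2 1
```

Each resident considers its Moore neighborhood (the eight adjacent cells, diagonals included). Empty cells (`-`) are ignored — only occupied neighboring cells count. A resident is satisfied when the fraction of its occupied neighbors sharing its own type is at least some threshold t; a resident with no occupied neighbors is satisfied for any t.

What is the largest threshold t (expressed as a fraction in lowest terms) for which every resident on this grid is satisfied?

1/7

Row 0: (0,1)1 3/4 · (0,2)1 3/4 · (0,3)1 2/2
Row 1: (1,0)1 2/4 · (1,1)2 1/7 · (1,2)1 4/6
Row 2: (2,0)1 2/4 · (2,1)2 2/7 · (2,2)1 2/6
Row 3: (3,1)1 2/7 · (3,2)2 4/7 · (3,3)2 2/4
Row 4: (4,0)2 3/4 · (4,1)2 6/7 · (4,2)2 5/8 · (4,3)1 1/5
Row 5: (5,0)2 3/3 · (5,1)2 5/5 · (5,2)2 3/5 · (5,3)1 1/3
The smallest same-type fraction is 1/7 at (1,1), which reduces to 1/7. Any threshold above that leaves this resident unsatisfied.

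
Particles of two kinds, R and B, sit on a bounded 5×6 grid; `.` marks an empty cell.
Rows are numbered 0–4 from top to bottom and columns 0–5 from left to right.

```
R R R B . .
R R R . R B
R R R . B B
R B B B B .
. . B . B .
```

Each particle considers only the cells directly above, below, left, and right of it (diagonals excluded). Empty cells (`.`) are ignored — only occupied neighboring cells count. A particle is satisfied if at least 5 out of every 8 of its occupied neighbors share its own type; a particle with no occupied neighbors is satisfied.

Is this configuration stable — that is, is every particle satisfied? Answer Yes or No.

No

Row 0: (0,0)R 2/2 ✓ · (0,1)R 3/3 ✓ · (0,2)R 2/3 ✓ · (0,3)B 0/1 ✗
Row 1: (1,0)R 3/3 ✓ · (1,1)R 4/4 ✓ · (1,2)R 3/3 ✓ · (1,4)R 0/2 ✗ · (1,5)B 1/2 ✗
Row 2: (2,0)R 3/3 ✓ · (2,1)R 3/4 ✓ · (2,2)R 2/3 ✓ · (2,4)B 2/3 ✓ · (2,5)B 2/2 ✓
Row 3: (3,0)R 1/2 ✗ · (3,1)B 1/3 ✗ · (3,2)B 3/4 ✓ · (3,3)B 2/2 ✓ · (3,4)B 3/3 ✓
Row 4: (4,2)B 1/1 ✓ · (4,4)B 1/1 ✓
For instance (0,3) has only 0/1 same-type neighbors, below 5/8.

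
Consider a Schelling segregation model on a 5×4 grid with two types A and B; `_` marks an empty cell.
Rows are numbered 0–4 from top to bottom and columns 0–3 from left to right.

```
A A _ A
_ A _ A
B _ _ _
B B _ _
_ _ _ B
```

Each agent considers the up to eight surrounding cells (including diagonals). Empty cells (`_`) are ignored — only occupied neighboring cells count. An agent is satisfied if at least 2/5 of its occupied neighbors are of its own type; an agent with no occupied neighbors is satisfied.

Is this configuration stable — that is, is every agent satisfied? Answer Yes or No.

Yes

Row 0: (0,0)A 2/2 ok · (0,1)A 2/2 ok · (0,3)A 1/1 ok
Row 1: (1,1)A 2/3 ok · (1,3)A 1/1 ok
Row 2: (2,0)B 2/3 ok
Row 3: (3,0)B 2/2 ok · (3,1)B 2/2 ok
Row 4: (4,3)B 0/0 ok
All meet the threshold, so the configuration is stable.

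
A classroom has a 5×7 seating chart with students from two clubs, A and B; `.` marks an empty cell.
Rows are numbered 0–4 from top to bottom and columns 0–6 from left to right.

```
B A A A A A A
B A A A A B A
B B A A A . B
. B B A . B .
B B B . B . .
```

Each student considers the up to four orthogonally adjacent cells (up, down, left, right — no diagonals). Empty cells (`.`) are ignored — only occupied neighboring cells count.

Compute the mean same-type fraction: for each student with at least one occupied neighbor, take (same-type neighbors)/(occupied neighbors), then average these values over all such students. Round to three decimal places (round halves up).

(0,0)B 1/2
(0,1)A 2/3
(0,2)A 3/3
(0,3)A 3/3
(0,4)A 3/3
(0,5)A 2/3
(0,6)A 2/2
(1,0)B 2/3
(1,1)A 2/4
(1,2)A 4/4
(1,3)A 4/4
(1,4)A 3/4
(1,5)B 0/3
(1,6)A 1/3
(2,0)B 2/2
(2,1)B 2/4
(2,2)A 2/4
(2,3)A 4/4
(2,4)A 2/2
(2,6)B 0/1
(3,1)B 3/3
(3,2)B 2/4
(3,3)A 1/2
(3,5)B — no occupied neighbors
(4,0)B 1/1
(4,1)B 3/3
(4,2)B 2/2
(4,4)B — no occupied neighbors
Sum over 26 students: 1/2 + 2/3 + 3/3 + 3/3 + 3/3 + 2/3 + 2/2 + 2/3 + 2/4 + 4/4 + 4/4 + 3/4 + 0/3 + 1/3 + 2/2 + 2/4 + 2/4 + 4/4 + 2/2 + 0/1 + 3/3 + 2/4 + 1/2 + 1/1 + 3/3 + 2/2 = 229/12; mean = 229/12 ÷ 26 = 229/312 = 0.733974… → 0.734.

0.734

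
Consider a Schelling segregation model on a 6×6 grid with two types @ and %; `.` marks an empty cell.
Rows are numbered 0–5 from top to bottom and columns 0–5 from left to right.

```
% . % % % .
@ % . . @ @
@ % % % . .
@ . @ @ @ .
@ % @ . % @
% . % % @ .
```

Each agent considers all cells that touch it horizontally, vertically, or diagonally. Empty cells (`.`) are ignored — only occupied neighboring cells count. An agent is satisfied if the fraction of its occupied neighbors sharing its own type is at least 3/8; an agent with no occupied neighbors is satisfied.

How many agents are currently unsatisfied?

(0,0)% 1/2 ok
(0,2)% 2/2 ok
(0,3)% 2/3 ok
(0,4)% 1/3 unhappy
(1,0)@ 1/4 unhappy
(1,1)% 4/6 ok
(1,4)@ 1/4 unhappy
(1,5)@ 1/2 ok
(2,0)@ 2/4 ok
(2,1)% 2/6 unhappy
(2,2)% 3/5 ok
(2,3)% 1/5 unhappy
(3,0)@ 2/4 ok
(3,2)@ 2/6 unhappy
(3,3)@ 3/6 ok
(3,4)@ 2/4 ok
(4,0)@ 1/3 unhappy
(4,1)% 2/6 unhappy
(4,2)@ 2/5 ok
(4,4)% 1/5 unhappy
(4,5)@ 2/3 ok
(5,0)% 1/2 ok
(5,2)% 2/3 ok
(5,3)% 2/4 ok
(5,4)@ 1/3 unhappy
Unsatisfied: (0,4), (1,0), (1,4), (2,1), (2,3), (3,2), (4,0), (4,1), (4,4), (5,4) — 10 in total.

10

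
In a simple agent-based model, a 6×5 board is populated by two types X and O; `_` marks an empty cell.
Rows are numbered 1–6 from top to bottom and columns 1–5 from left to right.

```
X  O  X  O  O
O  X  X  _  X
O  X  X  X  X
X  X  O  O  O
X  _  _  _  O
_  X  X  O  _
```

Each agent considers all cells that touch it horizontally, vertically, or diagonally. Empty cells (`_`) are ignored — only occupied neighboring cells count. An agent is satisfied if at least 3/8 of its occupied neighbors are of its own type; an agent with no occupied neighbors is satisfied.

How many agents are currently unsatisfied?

5

Row 1: (1,1)X 1/3 not · (1,2)O 1/5 not · (1,3)X 2/4 satisfied · (1,4)O 1/4 not · (1,5)O 1/2 satisfied
Row 2: (2,1)O 2/5 satisfied · (2,2)X 5/8 satisfied · (2,3)X 5/7 satisfied · (2,5)X 2/4 satisfied
Row 3: (3,1)O 1/5 not · (3,2)X 5/8 satisfied · (3,3)X 5/7 satisfied · (3,4)X 4/7 satisfied · (3,5)X 2/4 satisfied
Row 4: (4,1)X 3/4 satisfied · (4,2)X 4/6 satisfied · (4,3)O 1/5 not · (4,4)O 3/6 satisfied · (4,5)O 2/4 satisfied
Row 5: (5,1)X 3/3 satisfied · (5,5)O 3/3 satisfied
Row 6: (6,2)X 2/2 satisfied · (6,3)X 1/2 satisfied · (6,4)O 1/2 satisfied
Unsatisfied: (1,1), (1,2), (1,4), (3,1), (4,3) — 5 in total.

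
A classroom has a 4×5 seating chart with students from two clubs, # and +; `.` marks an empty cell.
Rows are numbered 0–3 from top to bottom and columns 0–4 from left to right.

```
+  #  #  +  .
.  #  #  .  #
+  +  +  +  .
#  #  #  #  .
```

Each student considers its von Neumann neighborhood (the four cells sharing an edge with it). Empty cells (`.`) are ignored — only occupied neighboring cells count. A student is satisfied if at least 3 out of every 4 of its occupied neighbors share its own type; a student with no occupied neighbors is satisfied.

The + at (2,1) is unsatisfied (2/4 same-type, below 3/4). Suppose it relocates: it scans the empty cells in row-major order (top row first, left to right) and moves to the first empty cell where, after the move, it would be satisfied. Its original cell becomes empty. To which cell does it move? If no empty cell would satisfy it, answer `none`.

none

Vacating (2,1). Empty cells in order:
  (0,4): 1/2 same-type → still unsatisfied.
  (1,0): 2/3 same-type → still unsatisfied.
  (1,3): 2/4 same-type → still unsatisfied.
  (2,4): 1/2 same-type → still unsatisfied.
  (3,4): 0/1 same-type → still unsatisfied.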